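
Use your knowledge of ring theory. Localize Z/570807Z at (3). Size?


3-primary part: 570807=3^9*29
Size=3^9=19683


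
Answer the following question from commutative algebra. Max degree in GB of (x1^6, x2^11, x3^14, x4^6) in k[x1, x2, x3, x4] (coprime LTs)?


Pure powers, coprime LTs => already GB.
Degrees: 6, 11, 14, 6
Max=14


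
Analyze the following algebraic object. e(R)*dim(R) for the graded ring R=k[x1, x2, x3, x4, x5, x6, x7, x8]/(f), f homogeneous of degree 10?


e(R)=deg(f)=10, dim(R)=8-1=7
e*dim=10*7=70


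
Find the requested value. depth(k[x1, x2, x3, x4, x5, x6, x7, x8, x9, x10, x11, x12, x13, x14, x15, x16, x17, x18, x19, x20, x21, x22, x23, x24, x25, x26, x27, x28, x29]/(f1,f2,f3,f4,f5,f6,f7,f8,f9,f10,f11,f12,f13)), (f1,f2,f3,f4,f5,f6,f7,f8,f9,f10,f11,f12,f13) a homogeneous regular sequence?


depth(R)=29
depth(R/I)=29-13=16


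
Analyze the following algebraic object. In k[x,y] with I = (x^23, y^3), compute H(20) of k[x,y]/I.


k[x,y], I = (x^23, y^3), d = 20
Need i < 23 and d-i < 3.
Range: 18 <= i <= 20.
H(20) = 3


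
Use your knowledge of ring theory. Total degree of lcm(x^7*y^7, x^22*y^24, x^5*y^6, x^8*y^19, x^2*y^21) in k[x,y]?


lcm = componentwise max:
x: max(7,22,5,8,2)=22
y: max(7,24,6,19,21)=24
Total=22+24=46


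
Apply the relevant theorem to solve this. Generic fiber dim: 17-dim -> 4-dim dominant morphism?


dim(fiber)=dim(X)-dim(Y)=17-4=13


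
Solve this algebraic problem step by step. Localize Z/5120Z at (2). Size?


2-primary part: 5120=2^10*5
Size=2^10=1024


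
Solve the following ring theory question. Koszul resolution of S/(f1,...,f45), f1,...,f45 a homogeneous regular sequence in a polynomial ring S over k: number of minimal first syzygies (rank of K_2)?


Regular sequence => Koszul complex is the minimal free resolution.
Syz_1 minimally generated by Koszul relations f_i*e_j - f_j*e_i (i<j): mu(Syz_1) = beta_2 = C(m,2) = m(m-1)/2
m=45
45*44/2 = 990


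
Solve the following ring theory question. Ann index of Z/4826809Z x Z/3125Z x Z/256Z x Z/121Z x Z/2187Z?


Exponent = lcm of the cyclic orders; pairwise coprime => product.
13^6*5^5*2^8*11^2*3^7=4826809*3125*256*121*2187=1021843188194400000


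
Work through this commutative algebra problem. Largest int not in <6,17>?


gcd(6,17)=1 => F=ab-a-b=6*17-6-17=102-23=79


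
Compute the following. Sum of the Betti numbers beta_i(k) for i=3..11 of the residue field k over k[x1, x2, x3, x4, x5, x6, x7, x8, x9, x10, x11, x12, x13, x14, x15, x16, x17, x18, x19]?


Koszul resolution: beta_i(k)=C(n,i), n=19
C(19,3)=969, C(19,4)=3876, C(19,5)=11628, C(19,6)=27132, C(19,7)=50388, C(19,8)=75582, C(19,9)=92378, C(19,10)=92378, C(19,11)=75582
Sum=429913


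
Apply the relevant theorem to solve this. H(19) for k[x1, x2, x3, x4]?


C(d+n-1,n-1)=C(22,3)=1540


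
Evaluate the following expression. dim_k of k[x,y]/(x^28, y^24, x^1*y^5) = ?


k[x,y]/I, I = (x^28, y^24, x^1*y^5)
Rect: 28x24=672. Corner: (28-1)x(24-5)=513.
dim = 672-513 = 159


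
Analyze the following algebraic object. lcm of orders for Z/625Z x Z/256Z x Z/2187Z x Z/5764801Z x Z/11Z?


Exponent = lcm of the cyclic orders; pairwise coprime => product.
5^4*2^8*3^7*7^8*11^1=625*256*2187*5764801*11=22189410825120000


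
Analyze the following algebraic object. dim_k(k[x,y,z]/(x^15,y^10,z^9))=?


Basis: x^iy^jz^k, i<15,j<10,k<9
15*10*9=1350


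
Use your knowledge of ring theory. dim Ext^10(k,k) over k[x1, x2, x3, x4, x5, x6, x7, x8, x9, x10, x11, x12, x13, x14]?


C(n,i)=C(14,10)=1001


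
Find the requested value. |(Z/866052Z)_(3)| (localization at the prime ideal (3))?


3-primary part: 866052=3^9*44
Size=3^9=19683


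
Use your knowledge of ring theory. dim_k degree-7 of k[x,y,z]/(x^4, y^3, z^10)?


Need i<4, j<3, k<10 with i+j+k=7.
For each i, j ranges over max(0,7-i-9)..min(2,7-i):
  i=0: j in [0,2] -> 3
  i=1: j in [0,2] -> 3
  i=2: j in [0,2] -> 3
  i=3: j in [0,2] -> 3
H(7) = 3+3+3+3 = 12


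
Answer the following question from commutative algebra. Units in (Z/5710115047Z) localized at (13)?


Local ring = Z/815730721Z.
phi(815730721) = 13^7*(13-1) = 752982204


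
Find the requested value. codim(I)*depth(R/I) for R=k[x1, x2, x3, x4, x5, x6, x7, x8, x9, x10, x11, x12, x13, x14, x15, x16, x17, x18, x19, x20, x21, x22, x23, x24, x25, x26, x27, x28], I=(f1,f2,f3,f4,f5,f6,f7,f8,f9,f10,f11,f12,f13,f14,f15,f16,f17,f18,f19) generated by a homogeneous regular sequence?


codim=19, depth=dim(R/I)=28-19=9
Product=19*9=171


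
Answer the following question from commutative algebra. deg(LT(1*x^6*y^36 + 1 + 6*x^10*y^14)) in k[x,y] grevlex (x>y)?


LT: 1*x^6*y^36
deg_x=6, deg_y=36
Total=6+36=42


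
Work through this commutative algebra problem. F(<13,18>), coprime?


gcd(13,18)=1 => F=ab-a-b=13*18-13-18=234-31=203


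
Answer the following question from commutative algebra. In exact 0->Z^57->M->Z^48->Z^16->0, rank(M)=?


Alt sum=0:
(-1)^0*57 + (-1)^1*? + (-1)^2*48 + (-1)^3*16=0
rank(M)=89


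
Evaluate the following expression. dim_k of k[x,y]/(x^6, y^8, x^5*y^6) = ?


k[x,y]/I, I = (x^6, y^8, x^5*y^6)
Rect: 6x8=48. Corner: (6-5)x(8-6)=2.
dim = 48-2 = 46


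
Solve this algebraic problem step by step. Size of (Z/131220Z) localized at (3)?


3-primary part: 131220=3^8*20
Size=3^8=6561


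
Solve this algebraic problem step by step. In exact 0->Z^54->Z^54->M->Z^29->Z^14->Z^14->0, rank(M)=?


Alt sum=0:
(-1)^0*54 + (-1)^1*54 + (-1)^2*? + (-1)^3*29 + (-1)^4*14 + (-1)^5*14=0
rank(M)=29


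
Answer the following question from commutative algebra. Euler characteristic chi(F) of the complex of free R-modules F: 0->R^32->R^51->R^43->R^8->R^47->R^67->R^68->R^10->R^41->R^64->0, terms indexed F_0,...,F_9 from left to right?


chi = sum (-1)^i * rank:
(-1)^0*32=32
(-1)^1*51=-51
(-1)^2*43=43
(-1)^3*8=-8
(-1)^4*47=47
(-1)^5*67=-67
(-1)^6*68=68
(-1)^7*10=-10
(-1)^8*41=41
(-1)^9*64=-64
chi=31


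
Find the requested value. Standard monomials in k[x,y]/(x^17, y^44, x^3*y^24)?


k[x,y]/I, I = (x^17, y^44, x^3*y^24)
Rect: 17x44=748. Corner: (17-3)x(44-24)=280.
dim = 748-280 = 468


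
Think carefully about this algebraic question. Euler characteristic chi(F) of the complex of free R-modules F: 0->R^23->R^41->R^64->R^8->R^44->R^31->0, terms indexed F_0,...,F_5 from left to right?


chi = sum (-1)^i * rank:
(-1)^0*23=23
(-1)^1*41=-41
(-1)^2*64=64
(-1)^3*8=-8
(-1)^4*44=44
(-1)^5*31=-31
chi=51


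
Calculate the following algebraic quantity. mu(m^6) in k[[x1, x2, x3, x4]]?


C(n+d-1,d)=C(9,6)=84


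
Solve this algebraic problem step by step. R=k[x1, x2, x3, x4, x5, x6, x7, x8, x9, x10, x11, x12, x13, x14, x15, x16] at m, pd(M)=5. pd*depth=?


pd+depth=16
depth=16-5=11
pd*depth=5*11=55


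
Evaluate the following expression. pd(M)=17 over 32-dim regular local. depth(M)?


pd+depth=depth(R)=32
depth=32-17=15


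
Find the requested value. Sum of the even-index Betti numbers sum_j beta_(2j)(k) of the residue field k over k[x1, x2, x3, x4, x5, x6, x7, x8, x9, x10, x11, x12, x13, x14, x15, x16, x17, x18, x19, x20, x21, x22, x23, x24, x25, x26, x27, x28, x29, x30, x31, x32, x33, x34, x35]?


Koszul resolution: beta_i(k)=C(n,i), n=35
sum_even C(35,i) = 2^(n-1) = 2^34 = 17179869184


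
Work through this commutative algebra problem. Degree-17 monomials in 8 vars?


C(d+n-1,n-1)=C(24,7)=346104


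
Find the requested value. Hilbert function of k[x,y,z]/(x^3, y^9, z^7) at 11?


Need i<3, j<9, k<7 with i+j+k=11.
For each i, j ranges over max(0,11-i-6)..min(8,11-i):
  i=0: j in [5,8] -> 4
  i=1: j in [4,8] -> 5
  i=2: j in [3,8] -> 6
H(11) = 4+5+6 = 15


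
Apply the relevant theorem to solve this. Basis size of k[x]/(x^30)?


Basis: 1,x,...,x^29
dim=30


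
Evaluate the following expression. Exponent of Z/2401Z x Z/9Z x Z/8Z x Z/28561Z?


Exponent = lcm of the cyclic orders; pairwise coprime => product.
7^4*3^2*2^3*13^4=2401*9*8*28561=4937397192


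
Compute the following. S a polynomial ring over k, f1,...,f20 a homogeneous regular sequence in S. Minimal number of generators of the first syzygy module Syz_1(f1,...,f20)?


Regular sequence => Koszul complex is the minimal free resolution.
Syz_1 minimally generated by Koszul relations f_i*e_j - f_j*e_i (i<j): mu(Syz_1) = beta_2 = C(m,2) = m(m-1)/2
m=20
20*19/2 = 190


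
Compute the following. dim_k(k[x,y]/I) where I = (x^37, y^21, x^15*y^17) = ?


k[x,y]/I, I = (x^37, y^21, x^15*y^17)
Rect: 37x21=777. Corner: (37-15)x(21-17)=88.
dim = 777-88 = 689


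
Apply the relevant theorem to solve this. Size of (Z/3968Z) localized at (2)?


2-primary part: 3968=2^7*31
Size=2^7=128


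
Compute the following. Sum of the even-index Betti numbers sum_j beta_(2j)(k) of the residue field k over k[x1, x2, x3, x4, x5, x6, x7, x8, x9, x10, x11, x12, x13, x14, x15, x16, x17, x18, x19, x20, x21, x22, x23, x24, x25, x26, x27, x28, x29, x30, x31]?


Koszul resolution: beta_i(k)=C(n,i), n=31
sum_even C(31,i) = 2^(n-1) = 2^30 = 1073741824


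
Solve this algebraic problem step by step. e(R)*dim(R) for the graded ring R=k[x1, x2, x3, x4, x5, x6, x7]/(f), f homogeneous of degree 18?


e(R)=deg(f)=18, dim(R)=7-1=6
e*dim=18*6=108


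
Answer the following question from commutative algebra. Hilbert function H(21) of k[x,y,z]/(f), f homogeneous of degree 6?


C(23,2)-C(17,2)=253-136=117


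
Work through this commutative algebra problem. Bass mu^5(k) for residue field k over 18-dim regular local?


C(n,i)=C(18,5)=8568


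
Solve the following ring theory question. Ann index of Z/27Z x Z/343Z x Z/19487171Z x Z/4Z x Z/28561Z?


Exponent = lcm of the cyclic orders; pairwise coprime => product.
3^3*7^3*11^7*2^2*13^4=27*343*19487171*4*28561=20617693580447964


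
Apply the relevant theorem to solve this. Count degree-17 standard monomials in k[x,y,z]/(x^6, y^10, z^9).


Need i<6, j<10, k<9 with i+j+k=17.
For each i, j ranges over max(0,17-i-8)..min(9,17-i):
  i=0: j in [9,9] -> 1
  i=1: j in [8,9] -> 2
  i=2: j in [7,9] -> 3
  i=3: j in [6,9] -> 4
  i=4: j in [5,9] -> 5
  i=5: j in [4,9] -> 6
H(17) = 1+2+3+4+5+6 = 21


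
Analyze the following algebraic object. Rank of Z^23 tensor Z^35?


rank(M(x)N) = rank(M)*rank(N)
23*35 = 805


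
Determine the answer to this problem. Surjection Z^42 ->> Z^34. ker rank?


rank(ker) = 42-34 = 8


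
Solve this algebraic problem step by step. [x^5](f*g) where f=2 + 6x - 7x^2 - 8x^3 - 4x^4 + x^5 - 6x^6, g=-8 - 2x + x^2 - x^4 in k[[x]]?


[x^5] = sum a_i*b_j, i+j=5
  6*-1=-6
  -8*1=-8
  -4*-2=8
  1*-8=-8
Sum=-14


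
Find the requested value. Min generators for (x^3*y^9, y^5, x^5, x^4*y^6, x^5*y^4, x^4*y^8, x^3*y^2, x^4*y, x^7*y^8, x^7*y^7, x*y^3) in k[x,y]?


Remove redundant (divisible by others).
x^3*y^9 redundant.
x^5*y^4 redundant.
x^7*y^7 redundant.
x^4*y^8 redundant.
x^7*y^8 redundant.
x^4*y^6 redundant.
Min: x^5, x^4*y, x^3*y^2, x*y^3, y^5
Count=5


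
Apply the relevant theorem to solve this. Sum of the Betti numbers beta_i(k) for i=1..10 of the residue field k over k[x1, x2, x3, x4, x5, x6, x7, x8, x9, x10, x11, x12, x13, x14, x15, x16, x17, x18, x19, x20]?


Koszul resolution: beta_i(k)=C(n,i), n=20
C(20,1)=20, C(20,2)=190, C(20,3)=1140, C(20,4)=4845, C(20,5)=15504, C(20,6)=38760, C(20,7)=77520, C(20,8)=125970, C(20,9)=167960, C(20,10)=184756
Sum=616665


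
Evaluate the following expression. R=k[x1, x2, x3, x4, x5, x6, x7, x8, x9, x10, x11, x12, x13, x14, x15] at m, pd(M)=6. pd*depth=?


pd+depth=15
depth=15-6=9
pd*depth=6*9=54


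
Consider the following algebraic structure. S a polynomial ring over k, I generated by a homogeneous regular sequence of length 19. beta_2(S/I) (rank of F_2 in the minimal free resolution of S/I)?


Regular sequence => Koszul complex is the minimal free resolution.
Syz_1 minimally generated by Koszul relations f_i*e_j - f_j*e_i (i<j): mu(Syz_1) = beta_2 = C(m,2) = m(m-1)/2
m=19
19*18/2 = 171


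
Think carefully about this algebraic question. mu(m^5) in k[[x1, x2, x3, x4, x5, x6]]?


C(n+d-1,d)=C(10,5)=252


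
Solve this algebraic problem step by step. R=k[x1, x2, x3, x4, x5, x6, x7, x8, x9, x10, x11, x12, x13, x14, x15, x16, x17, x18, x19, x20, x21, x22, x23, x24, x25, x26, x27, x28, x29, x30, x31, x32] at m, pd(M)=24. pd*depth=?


pd+depth=32
depth=32-24=8
pd*depth=24*8=192


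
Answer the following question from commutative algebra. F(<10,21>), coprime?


gcd(10,21)=1 => F=ab-a-b=10*21-10-21=210-31=179


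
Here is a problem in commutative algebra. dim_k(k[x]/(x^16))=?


Basis: 1,x,...,x^15
dim=16


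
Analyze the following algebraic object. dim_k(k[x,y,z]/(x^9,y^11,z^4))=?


Basis: x^iy^jz^k, i<9,j<11,k<4
9*11*4=396


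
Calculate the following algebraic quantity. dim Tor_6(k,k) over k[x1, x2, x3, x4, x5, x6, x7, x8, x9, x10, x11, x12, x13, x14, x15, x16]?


Koszul: C(n,i)=C(16,6)=8008


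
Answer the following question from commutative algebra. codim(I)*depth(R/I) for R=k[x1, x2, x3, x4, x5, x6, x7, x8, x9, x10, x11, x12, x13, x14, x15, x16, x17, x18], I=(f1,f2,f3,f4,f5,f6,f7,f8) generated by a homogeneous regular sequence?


codim=8, depth=dim(R/I)=18-8=10
Product=8*10=80


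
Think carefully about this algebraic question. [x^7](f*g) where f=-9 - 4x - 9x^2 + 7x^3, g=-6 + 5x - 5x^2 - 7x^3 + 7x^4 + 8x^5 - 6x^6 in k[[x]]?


[x^7] = sum a_i*b_j, i+j=7
  -4*-6=24
  -9*8=-72
  7*7=49
Sum=1


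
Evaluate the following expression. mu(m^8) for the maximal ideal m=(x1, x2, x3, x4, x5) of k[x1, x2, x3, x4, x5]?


Graded Nakayama: mu(m^d) = dim_k (m^d/m^(d+1)) = #degree-8 monomials in 5 vars
C(n+d-1,d)=C(12,8)=495


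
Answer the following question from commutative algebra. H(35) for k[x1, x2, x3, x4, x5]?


C(d+n-1,n-1)=C(39,4)=82251


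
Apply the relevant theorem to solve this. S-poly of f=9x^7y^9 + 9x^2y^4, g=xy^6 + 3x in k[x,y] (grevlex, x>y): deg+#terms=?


LT(f)=9x^7y^9, LT(g)=xy^6
lcm(LM)=x^7y^9
S(f,g) (scaled by 9 to clear denominators) = 1*f - 9x^6y^3*g = -27x^7y^3 + 9x^2y^4
2 terms, deg 10.
10+2=12


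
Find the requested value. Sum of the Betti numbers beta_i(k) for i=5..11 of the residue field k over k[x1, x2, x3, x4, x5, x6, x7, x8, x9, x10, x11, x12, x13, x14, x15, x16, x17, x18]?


Koszul resolution: beta_i(k)=C(n,i), n=18
C(18,5)=8568, C(18,6)=18564, C(18,7)=31824, C(18,8)=43758, C(18,9)=48620, C(18,10)=43758, C(18,11)=31824
Sum=226916


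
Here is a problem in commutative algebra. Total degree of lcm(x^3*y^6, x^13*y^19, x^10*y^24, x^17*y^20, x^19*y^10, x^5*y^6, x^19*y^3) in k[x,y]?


lcm = componentwise max:
x: max(3,13,10,17,19,5,19)=19
y: max(6,19,24,20,10,6,3)=24
Total=19+24=43


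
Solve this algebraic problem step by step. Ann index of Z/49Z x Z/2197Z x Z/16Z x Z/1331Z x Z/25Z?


Exponent = lcm of the cyclic orders; pairwise coprime => product.
7^2*13^3*2^4*11^3*5^2=49*2197*16*1331*25=57314457200


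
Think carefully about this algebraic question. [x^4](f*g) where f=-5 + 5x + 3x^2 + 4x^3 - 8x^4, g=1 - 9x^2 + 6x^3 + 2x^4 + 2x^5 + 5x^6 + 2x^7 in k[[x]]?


[x^4] = sum a_i*b_j, i+j=4
  -5*2=-10
  5*6=30
  3*-9=-27
  -8*1=-8
Sum=-15


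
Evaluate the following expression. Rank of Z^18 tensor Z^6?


rank(M(x)N) = rank(M)*rank(N)
18*6 = 108


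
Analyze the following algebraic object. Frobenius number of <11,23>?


gcd(11,23)=1 => F=ab-a-b=11*23-11-23=253-34=219


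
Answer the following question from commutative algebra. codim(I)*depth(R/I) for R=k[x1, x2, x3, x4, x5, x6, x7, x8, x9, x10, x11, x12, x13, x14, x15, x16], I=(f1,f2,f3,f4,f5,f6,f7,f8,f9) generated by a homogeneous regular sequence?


codim=9, depth=dim(R/I)=16-9=7
Product=9*7=63


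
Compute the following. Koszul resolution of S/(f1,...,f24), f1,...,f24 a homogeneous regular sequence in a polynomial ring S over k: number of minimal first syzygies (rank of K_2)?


Regular sequence => Koszul complex is the minimal free resolution.
Syz_1 minimally generated by Koszul relations f_i*e_j - f_j*e_i (i<j): mu(Syz_1) = beta_2 = C(m,2) = m(m-1)/2
m=24
24*23/2 = 276


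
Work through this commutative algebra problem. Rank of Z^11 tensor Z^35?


rank(M(x)N) = rank(M)*rank(N)
11*35 = 385


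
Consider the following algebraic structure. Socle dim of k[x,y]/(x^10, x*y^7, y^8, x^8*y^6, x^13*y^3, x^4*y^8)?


Socle = ann(m) = span of standard monomials u with x*u, y*u in I (staircase corners).
Redundant generators: x^4*y^8, x^13*y^3
Minimal generators: x^10, x^8*y^6, x*y^7, y^8
Corners: y^7, x^7y^6, x^9y^5
Socle dim=3


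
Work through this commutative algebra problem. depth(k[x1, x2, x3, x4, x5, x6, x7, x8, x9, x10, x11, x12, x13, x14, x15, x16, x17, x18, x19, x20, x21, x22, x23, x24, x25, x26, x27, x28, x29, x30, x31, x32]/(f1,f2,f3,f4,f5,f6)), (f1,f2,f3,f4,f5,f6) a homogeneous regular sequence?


depth(R)=32
depth(R/I)=32-6=26


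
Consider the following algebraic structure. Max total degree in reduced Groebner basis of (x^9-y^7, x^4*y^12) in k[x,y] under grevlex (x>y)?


LT(f1)=x^9, LT(f2)=x^4y^12, lcm=x^9y^12
S(f1,f2) = y^12*f1 - x^5*f2 = -y^19
Reduced GB = {f1, f2, y^19}; degrees 9, 16, 19
Max = 19


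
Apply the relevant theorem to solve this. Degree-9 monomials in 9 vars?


C(d+n-1,n-1)=C(17,8)=24310


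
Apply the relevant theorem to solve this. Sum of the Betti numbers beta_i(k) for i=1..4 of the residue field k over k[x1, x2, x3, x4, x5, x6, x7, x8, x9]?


Koszul resolution: beta_i(k)=C(n,i), n=9
C(9,1)=9, C(9,2)=36, C(9,3)=84, C(9,4)=126
Sum=255


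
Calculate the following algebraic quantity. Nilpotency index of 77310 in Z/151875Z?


77310^k mod 151875:
k=1: 77310
k=2: 99225
k=3: 30375
k=4: 0
First zero at k = 4


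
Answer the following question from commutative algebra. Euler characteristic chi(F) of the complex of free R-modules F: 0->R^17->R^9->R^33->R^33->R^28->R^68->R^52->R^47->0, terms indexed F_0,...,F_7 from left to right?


chi = sum (-1)^i * rank:
(-1)^0*17=17
(-1)^1*9=-9
(-1)^2*33=33
(-1)^3*33=-33
(-1)^4*28=28
(-1)^5*68=-68
(-1)^6*52=52
(-1)^7*47=-47
chi=-27


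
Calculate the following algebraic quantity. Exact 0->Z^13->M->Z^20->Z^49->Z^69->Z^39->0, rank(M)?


Alt sum=0:
(-1)^0*13 + (-1)^1*? + (-1)^2*20 + (-1)^3*49 + (-1)^4*69 + (-1)^5*39=0
rank(M)=14


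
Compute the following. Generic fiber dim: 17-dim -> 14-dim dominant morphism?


dim(fiber)=dim(X)-dim(Y)=17-14=3


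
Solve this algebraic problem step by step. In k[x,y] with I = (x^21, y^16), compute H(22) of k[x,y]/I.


k[x,y], I = (x^21, y^16), d = 22
Need i < 21 and d-i < 16.
Range: 7 <= i <= 20.
H(22) = 14


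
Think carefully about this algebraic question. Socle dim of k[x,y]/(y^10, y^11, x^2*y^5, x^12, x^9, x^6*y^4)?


Socle = ann(m) = span of standard monomials u with x*u, y*u in I (staircase corners).
Redundant generators: y^11, x^12
Minimal generators: x^9, x^6*y^4, x^2*y^5, y^10
Corners: xy^9, x^5y^4, x^8y^3
Socle dim=3


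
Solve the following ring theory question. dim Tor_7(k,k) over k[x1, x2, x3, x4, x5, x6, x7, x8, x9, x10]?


Koszul: C(n,i)=C(10,7)=120


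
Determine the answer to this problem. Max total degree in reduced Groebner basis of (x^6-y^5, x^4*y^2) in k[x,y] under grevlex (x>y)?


LT(f1)=x^6, LT(f2)=x^4y^2, lcm=x^6y^2
S(f1,f2) = y^2*f1 - x^2*f2 = -y^7
Reduced GB = {f1, f2, y^7}; degrees 6, 6, 7
Max = 7


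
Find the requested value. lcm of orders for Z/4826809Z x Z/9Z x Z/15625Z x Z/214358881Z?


Exponent = lcm of the cyclic orders; pairwise coprime => product.
13^6*3^2*5^6*11^8=4826809*9*15625*214358881=145500381005727515625


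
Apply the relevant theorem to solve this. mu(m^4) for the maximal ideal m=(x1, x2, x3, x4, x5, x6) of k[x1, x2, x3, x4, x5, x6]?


Graded Nakayama: mu(m^d) = dim_k (m^d/m^(d+1)) = #degree-4 monomials in 6 vars
C(n+d-1,d)=C(9,4)=126


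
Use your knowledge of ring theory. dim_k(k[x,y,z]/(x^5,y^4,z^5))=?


Basis: x^iy^jz^k, i<5,j<4,k<5
5*4*5=100


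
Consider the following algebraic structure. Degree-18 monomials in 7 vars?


C(d+n-1,n-1)=C(24,6)=134596


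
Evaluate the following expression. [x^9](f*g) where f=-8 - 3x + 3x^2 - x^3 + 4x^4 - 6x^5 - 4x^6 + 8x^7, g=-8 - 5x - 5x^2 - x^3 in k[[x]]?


[x^9] = sum a_i*b_j, i+j=9
  -4*-1=4
  8*-5=-40
Sum=-36


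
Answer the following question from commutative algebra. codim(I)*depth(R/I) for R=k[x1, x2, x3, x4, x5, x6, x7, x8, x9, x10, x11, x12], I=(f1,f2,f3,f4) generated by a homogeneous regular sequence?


codim=4, depth=dim(R/I)=12-4=8
Product=4*8=32


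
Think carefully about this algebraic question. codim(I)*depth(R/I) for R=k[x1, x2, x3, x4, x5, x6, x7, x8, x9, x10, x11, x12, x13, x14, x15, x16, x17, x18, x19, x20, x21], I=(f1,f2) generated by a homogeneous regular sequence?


codim=2, depth=dim(R/I)=21-2=19
Product=2*19=38


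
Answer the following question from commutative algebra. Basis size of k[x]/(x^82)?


Basis: 1,x,...,x^81
dim=82


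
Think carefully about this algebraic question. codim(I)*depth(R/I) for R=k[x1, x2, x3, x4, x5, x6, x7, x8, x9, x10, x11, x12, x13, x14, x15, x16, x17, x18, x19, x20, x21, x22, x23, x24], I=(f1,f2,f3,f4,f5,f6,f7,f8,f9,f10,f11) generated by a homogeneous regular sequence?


codim=11, depth=dim(R/I)=24-11=13
Product=11*13=143


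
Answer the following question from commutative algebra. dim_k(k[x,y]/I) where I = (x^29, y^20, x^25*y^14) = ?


k[x,y]/I, I = (x^29, y^20, x^25*y^14)
Rect: 29x20=580. Corner: (29-25)x(20-14)=24.
dim = 580-24 = 556


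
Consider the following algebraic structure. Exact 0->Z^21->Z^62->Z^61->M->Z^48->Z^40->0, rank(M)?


Alt sum=0:
(-1)^0*21 + (-1)^1*62 + (-1)^2*61 + (-1)^3*? + (-1)^4*48 + (-1)^5*40=0
rank(M)=28


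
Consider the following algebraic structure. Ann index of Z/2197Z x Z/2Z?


Exponent = lcm of the cyclic orders; pairwise coprime => product.
13^3*2^1=2197*2=4394


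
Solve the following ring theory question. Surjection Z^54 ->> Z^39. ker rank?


rank(ker) = 54-39 = 15


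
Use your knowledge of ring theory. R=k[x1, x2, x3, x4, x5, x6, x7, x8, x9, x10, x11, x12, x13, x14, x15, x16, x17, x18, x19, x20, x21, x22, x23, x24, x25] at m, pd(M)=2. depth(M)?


pd+depth=depth(R)=25
depth=25-2=23


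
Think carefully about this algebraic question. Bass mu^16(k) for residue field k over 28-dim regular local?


C(n,i)=C(28,16)=30421755


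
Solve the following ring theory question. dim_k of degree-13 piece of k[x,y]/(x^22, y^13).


k[x,y], I = (x^22, y^13), d = 13
Need i < 22 and d-i < 13.
Range: 1 <= i <= 13.
H(13) = 13


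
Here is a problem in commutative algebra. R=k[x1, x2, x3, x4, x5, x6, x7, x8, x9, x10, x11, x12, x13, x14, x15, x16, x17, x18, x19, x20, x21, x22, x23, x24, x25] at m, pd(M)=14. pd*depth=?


pd+depth=25
depth=25-14=11
pd*depth=14*11=154


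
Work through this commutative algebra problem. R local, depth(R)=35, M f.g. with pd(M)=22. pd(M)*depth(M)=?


pd+depth=35
depth=35-22=13
pd*depth=22*13=286


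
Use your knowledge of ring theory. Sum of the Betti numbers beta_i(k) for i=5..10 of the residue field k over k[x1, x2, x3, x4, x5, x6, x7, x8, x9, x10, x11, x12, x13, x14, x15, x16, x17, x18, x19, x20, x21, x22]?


Koszul resolution: beta_i(k)=C(n,i), n=22
C(22,5)=26334, C(22,6)=74613, C(22,7)=170544, C(22,8)=319770, C(22,9)=497420, C(22,10)=646646
Sum=1735327


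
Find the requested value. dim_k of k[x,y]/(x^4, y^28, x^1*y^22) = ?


k[x,y]/I, I = (x^4, y^28, x^1*y^22)
Rect: 4x28=112. Corner: (4-1)x(28-22)=18.
dim = 112-18 = 94


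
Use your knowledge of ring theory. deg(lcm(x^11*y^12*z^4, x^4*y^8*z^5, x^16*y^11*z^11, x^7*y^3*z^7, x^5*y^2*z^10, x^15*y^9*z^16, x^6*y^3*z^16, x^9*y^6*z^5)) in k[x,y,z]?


lcm = componentwise max:
x: max(11,4,16,7,5,15,6,9)=16
y: max(12,8,11,3,2,9,3,6)=12
z: max(4,5,11,7,10,16,16,5)=16
Total=16+12+16=44


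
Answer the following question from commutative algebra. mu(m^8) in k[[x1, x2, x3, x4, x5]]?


C(n+d-1,d)=C(12,8)=495


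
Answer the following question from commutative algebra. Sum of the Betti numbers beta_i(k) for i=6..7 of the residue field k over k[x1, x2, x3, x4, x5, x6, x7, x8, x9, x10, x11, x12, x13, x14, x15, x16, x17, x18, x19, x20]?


Koszul resolution: beta_i(k)=C(n,i), n=20
C(20,6)=38760, C(20,7)=77520
Sum=116280


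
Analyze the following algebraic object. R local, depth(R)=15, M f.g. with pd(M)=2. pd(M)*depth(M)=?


pd+depth=15
depth=15-2=13
pd*depth=2*13=26


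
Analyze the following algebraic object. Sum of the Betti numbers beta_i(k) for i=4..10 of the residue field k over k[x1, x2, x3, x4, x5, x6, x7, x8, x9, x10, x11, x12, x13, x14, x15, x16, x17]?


Koszul resolution: beta_i(k)=C(n,i), n=17
C(17,4)=2380, C(17,5)=6188, C(17,6)=12376, C(17,7)=19448, C(17,8)=24310, C(17,9)=24310, C(17,10)=19448
Sum=108460


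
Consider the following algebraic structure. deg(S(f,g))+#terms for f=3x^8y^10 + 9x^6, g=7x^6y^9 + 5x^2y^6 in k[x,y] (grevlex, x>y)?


LT(f)=3x^8y^10, LT(g)=7x^6y^9
lcm(LM)=x^8y^10
S(f,g) (scaled by 21 to clear denominators) = 7*f - 3x^2y*g = -15x^4y^7 + 63x^6
2 terms, deg 11.
11+2=13


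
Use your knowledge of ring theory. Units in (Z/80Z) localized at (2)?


Local ring = Z/16Z.
phi(16) = 2^3*(2-1) = 8


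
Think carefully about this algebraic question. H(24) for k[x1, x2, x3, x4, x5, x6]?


C(d+n-1,n-1)=C(29,5)=118755


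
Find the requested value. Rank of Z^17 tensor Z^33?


rank(M(x)N) = rank(M)*rank(N)
17*33 = 561


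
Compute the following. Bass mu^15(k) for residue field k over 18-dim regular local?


C(n,i)=C(18,15)=816


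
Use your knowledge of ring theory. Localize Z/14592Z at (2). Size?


2-primary part: 14592=2^8*57
Size=2^8=256


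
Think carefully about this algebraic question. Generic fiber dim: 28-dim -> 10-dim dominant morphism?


dim(fiber)=dim(X)-dim(Y)=28-10=18


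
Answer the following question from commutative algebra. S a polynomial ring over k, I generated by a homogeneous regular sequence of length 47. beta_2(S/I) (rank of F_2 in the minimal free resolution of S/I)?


Regular sequence => Koszul complex is the minimal free resolution.
Syz_1 minimally generated by Koszul relations f_i*e_j - f_j*e_i (i<j): mu(Syz_1) = beta_2 = C(m,2) = m(m-1)/2
m=47
47*46/2 = 1081


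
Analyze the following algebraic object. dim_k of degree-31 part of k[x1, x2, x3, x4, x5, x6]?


C(d+n-1,n-1)=C(36,5)=376992


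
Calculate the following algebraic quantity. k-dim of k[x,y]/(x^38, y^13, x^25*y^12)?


k[x,y]/I, I = (x^38, y^13, x^25*y^12)
Rect: 38x13=494. Corner: (38-25)x(13-12)=13.
dim = 494-13 = 481


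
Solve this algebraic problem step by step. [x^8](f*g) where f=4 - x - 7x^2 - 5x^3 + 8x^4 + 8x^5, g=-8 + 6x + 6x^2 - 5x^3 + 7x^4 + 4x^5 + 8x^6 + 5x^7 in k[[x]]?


[x^8] = sum a_i*b_j, i+j=8
  -1*5=-5
  -7*8=-56
  -5*4=-20
  8*7=56
  8*-5=-40
Sum=-65


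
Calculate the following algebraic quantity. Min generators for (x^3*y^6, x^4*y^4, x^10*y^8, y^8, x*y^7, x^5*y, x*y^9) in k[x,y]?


Remove redundant (divisible by others).
x*y^9 redundant.
x^10*y^8 redundant.
Min: x^5*y, x^4*y^4, x^3*y^6, x*y^7, y^8
Count=5


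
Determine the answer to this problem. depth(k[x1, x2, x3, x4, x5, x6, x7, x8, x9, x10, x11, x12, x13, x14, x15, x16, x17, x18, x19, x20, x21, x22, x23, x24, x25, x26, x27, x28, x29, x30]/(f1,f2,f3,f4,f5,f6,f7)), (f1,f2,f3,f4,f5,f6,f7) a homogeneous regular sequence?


depth(R)=30
depth(R/I)=30-7=23


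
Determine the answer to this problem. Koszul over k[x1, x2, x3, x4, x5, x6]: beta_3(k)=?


C(n,i)=C(6,3)=20


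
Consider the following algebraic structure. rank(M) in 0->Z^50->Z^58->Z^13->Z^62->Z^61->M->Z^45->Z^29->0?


Alt sum=0:
(-1)^0*50 + (-1)^1*58 + (-1)^2*13 + (-1)^3*62 + (-1)^4*61 + (-1)^5*? + (-1)^6*45 + (-1)^7*29=0
rank(M)=20


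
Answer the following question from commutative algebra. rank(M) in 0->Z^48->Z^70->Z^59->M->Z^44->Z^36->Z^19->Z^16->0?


Alt sum=0:
(-1)^0*48 + (-1)^1*70 + (-1)^2*59 + (-1)^3*? + (-1)^4*44 + (-1)^5*36 + (-1)^6*19 + (-1)^7*16=0
rank(M)=48


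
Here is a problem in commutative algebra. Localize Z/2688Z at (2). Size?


2-primary part: 2688=2^7*21
Size=2^7=128


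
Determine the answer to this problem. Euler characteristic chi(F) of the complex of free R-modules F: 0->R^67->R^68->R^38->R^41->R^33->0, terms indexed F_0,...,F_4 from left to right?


chi = sum (-1)^i * rank:
(-1)^0*67=67
(-1)^1*68=-68
(-1)^2*38=38
(-1)^3*41=-41
(-1)^4*33=33
chi=29


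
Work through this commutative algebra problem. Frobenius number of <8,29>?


gcd(8,29)=1 => F=ab-a-b=8*29-8-29=232-37=195


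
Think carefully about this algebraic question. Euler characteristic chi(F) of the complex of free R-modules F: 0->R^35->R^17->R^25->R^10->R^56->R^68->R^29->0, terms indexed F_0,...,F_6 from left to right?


chi = sum (-1)^i * rank:
(-1)^0*35=35
(-1)^1*17=-17
(-1)^2*25=25
(-1)^3*10=-10
(-1)^4*56=56
(-1)^5*68=-68
(-1)^6*29=29
chi=50


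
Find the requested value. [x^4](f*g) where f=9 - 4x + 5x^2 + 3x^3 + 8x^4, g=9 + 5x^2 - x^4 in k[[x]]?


[x^4] = sum a_i*b_j, i+j=4
  9*-1=-9
  5*5=25
  8*9=72
Sum=88


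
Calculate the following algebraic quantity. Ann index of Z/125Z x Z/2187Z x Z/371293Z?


Exponent = lcm of the cyclic orders; pairwise coprime => product.
5^3*3^7*13^5=125*2187*371293=101502223875


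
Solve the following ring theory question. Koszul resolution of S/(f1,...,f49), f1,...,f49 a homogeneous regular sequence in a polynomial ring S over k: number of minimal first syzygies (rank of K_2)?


Regular sequence => Koszul complex is the minimal free resolution.
Syz_1 minimally generated by Koszul relations f_i*e_j - f_j*e_i (i<j): mu(Syz_1) = beta_2 = C(m,2) = m(m-1)/2
m=49
49*48/2 = 1176


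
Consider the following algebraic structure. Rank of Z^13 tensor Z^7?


rank(M(x)N) = rank(M)*rank(N)
13*7 = 91


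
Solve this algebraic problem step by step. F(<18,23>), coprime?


gcd(18,23)=1 => F=ab-a-b=18*23-18-23=414-41=373


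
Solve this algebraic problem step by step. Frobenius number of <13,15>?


gcd(13,15)=1 => F=ab-a-b=13*15-13-15=195-28=167


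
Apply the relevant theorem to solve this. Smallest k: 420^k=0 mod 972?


420^k mod 972:
k=1: 420
k=2: 468
k=3: 216
k=4: 324
k=5: 0
First zero at k = 5


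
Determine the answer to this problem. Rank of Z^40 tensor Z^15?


rank(M(x)N) = rank(M)*rank(N)
40*15 = 600


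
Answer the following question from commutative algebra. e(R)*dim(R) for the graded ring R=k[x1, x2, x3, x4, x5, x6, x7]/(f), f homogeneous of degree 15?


e(R)=deg(f)=15, dim(R)=7-1=6
e*dim=15*6=90


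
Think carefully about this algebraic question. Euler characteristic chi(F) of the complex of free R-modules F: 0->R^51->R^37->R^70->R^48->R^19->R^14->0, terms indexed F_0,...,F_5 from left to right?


chi = sum (-1)^i * rank:
(-1)^0*51=51
(-1)^1*37=-37
(-1)^2*70=70
(-1)^3*48=-48
(-1)^4*19=19
(-1)^5*14=-14
chi=41


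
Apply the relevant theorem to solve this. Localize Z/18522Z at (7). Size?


7-primary part: 18522=7^3*54
Size=7^3=343


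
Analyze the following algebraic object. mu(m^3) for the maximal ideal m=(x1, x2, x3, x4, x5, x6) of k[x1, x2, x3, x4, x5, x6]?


Graded Nakayama: mu(m^d) = dim_k (m^d/m^(d+1)) = #degree-3 monomials in 6 vars
C(n+d-1,d)=C(8,3)=56


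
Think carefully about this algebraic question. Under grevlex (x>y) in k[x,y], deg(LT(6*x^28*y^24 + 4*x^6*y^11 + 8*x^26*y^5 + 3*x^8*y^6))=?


LT: 6*x^28*y^24
deg_x=28, deg_y=24
Total=28+24=52


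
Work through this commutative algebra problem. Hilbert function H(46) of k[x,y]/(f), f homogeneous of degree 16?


H(t)=d for t>=d-1.
d=16, t=46
H(46)=16


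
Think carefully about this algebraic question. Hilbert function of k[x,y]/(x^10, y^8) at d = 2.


k[x,y], I = (x^10, y^8), d = 2
Need i < 10 and d-i < 8.
Range: 0 <= i <= 2.
H(2) = 3


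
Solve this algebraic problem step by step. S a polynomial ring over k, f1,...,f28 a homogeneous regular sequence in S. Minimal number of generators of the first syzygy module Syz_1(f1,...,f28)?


Regular sequence => Koszul complex is the minimal free resolution.
Syz_1 minimally generated by Koszul relations f_i*e_j - f_j*e_i (i<j): mu(Syz_1) = beta_2 = C(m,2) = m(m-1)/2
m=28
28*27/2 = 378


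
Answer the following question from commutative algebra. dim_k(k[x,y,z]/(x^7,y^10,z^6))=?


Basis: x^iy^jz^k, i<7,j<10,k<6
7*10*6=420


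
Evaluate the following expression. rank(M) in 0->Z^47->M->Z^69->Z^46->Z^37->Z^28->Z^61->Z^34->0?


Alt sum=0:
(-1)^0*47 + (-1)^1*? + (-1)^2*69 + (-1)^3*46 + (-1)^4*37 + (-1)^5*28 + (-1)^6*61 + (-1)^7*34=0
rank(M)=106


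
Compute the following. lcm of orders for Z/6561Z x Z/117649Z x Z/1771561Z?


Exponent = lcm of the cyclic orders; pairwise coprime => product.
3^8*7^6*11^6=6561*117649*1771561=1367459235763929


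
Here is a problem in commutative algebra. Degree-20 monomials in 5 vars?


C(d+n-1,n-1)=C(24,4)=10626


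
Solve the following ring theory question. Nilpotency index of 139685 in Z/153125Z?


139685^k mod 153125:
k=1: 139685
k=2: 99225
k=3: 134750
k=4: 122500
k=5: 0
First zero at k = 5


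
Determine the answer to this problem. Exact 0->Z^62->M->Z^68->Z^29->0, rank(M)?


Alt sum=0:
(-1)^0*62 + (-1)^1*? + (-1)^2*68 + (-1)^3*29=0
rank(M)=101


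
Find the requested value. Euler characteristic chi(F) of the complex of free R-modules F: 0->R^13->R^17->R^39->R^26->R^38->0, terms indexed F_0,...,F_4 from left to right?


chi = sum (-1)^i * rank:
(-1)^0*13=13
(-1)^1*17=-17
(-1)^2*39=39
(-1)^3*26=-26
(-1)^4*38=38
chi=47


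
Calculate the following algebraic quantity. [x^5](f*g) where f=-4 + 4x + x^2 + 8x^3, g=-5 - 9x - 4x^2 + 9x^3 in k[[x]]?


[x^5] = sum a_i*b_j, i+j=5
  1*9=9
  8*-4=-32
Sum=-23


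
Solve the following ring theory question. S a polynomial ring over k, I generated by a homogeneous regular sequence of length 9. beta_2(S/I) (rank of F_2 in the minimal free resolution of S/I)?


Regular sequence => Koszul complex is the minimal free resolution.
Syz_1 minimally generated by Koszul relations f_i*e_j - f_j*e_i (i<j): mu(Syz_1) = beta_2 = C(m,2) = m(m-1)/2
m=9
9*8/2 = 36


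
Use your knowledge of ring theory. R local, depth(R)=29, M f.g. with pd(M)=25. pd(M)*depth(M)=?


pd+depth=29
depth=29-25=4
pd*depth=25*4=100


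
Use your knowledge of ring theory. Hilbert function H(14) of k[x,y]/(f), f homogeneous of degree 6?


H(t)=d for t>=d-1.
d=6, t=14
H(14)=6


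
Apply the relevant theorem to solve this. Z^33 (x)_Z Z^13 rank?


rank(M(x)N) = rank(M)*rank(N)
33*13 = 429


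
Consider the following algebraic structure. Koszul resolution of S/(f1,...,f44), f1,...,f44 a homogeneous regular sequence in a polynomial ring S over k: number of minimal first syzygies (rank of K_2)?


Regular sequence => Koszul complex is the minimal free resolution.
Syz_1 minimally generated by Koszul relations f_i*e_j - f_j*e_i (i<j): mu(Syz_1) = beta_2 = C(m,2) = m(m-1)/2
m=44
44*43/2 = 946


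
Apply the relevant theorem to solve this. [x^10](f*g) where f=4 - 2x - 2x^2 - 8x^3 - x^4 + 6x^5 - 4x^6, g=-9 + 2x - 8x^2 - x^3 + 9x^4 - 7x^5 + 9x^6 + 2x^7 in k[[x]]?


[x^10] = sum a_i*b_j, i+j=10
  -8*2=-16
  -1*9=-9
  6*-7=-42
  -4*9=-36
Sum=-103


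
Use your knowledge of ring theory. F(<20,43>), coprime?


gcd(20,43)=1 => F=ab-a-b=20*43-20-43=860-63=797


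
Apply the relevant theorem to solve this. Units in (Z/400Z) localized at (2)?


Local ring = Z/16Z.
phi(16) = 2^3*(2-1) = 8


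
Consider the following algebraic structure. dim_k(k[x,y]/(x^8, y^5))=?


Basis: x^i*y^j, i<8, j<5
8*5=40


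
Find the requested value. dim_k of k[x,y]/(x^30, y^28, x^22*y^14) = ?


k[x,y]/I, I = (x^30, y^28, x^22*y^14)
Rect: 30x28=840. Corner: (30-22)x(28-14)=112.
dim = 840-112 = 728


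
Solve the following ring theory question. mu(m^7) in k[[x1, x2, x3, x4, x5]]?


C(n+d-1,d)=C(11,7)=330


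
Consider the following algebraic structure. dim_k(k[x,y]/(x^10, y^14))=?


Basis: x^i*y^j, i<10, j<14
10*14=140


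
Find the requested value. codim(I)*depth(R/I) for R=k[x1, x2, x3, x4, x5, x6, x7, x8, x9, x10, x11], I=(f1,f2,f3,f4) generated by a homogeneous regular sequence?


codim=4, depth=dim(R/I)=11-4=7
Product=4*7=28


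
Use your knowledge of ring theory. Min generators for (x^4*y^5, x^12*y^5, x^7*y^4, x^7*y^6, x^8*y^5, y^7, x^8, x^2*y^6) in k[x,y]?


Remove redundant (divisible by others).
x^12*y^5 redundant.
x^7*y^6 redundant.
x^8*y^5 redundant.
Min: x^8, x^7*y^4, x^4*y^5, x^2*y^6, y^7
Count=5


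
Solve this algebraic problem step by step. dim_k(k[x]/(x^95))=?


Basis: 1,x,...,x^94
dim=95


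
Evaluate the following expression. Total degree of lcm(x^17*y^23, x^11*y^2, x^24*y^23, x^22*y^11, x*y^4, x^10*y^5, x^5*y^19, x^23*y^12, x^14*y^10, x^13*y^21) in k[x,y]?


lcm = componentwise max:
x: max(17,11,24,22,1,10,5,23,14,13)=24
y: max(23,2,23,11,4,5,19,12,10,21)=23
Total=24+23=47


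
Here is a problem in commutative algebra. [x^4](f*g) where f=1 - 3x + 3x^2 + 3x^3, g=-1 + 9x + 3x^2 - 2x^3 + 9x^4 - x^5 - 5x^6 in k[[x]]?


[x^4] = sum a_i*b_j, i+j=4
  1*9=9
  -3*-2=6
  3*3=9
  3*9=27
Sum=51


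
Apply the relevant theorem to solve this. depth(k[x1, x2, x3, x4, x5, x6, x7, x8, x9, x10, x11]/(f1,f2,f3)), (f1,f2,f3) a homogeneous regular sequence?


depth(R)=11
depth(R/I)=11-3=8


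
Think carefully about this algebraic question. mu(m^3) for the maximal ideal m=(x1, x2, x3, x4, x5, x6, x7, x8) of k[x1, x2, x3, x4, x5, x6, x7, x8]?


Graded Nakayama: mu(m^d) = dim_k (m^d/m^(d+1)) = #degree-3 monomials in 8 vars
C(n+d-1,d)=C(10,3)=120


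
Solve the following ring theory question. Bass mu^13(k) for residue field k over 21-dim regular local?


C(n,i)=C(21,13)=203490


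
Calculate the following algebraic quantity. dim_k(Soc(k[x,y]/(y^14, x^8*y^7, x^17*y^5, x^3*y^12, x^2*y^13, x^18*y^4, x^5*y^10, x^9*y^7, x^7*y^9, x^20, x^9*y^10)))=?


Socle = ann(m) = span of standard monomials u with x*u, y*u in I (staircase corners).
Redundant generators: x^9*y^10, x^9*y^7
Minimal generators: x^20, x^18*y^4, x^17*y^5, x^8*y^7, x^7*y^9, x^5*y^10, x^3*y^12, x^2*y^13, y^14
Corners: xy^13, x^2y^12, x^4y^11, x^6y^9, x^7y^8, x^16y^6, x^17y^4, x^19y^3
Socle dim=8


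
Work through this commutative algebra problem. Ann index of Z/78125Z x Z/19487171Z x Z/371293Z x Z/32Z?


Exponent = lcm of the cyclic orders; pairwise coprime => product.
5^7*11^7*13^5*2^5=78125*19487171*371293*32=18088625455257500000


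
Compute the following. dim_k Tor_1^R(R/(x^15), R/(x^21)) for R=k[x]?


Tor_1(R/I,R/J)=(I cap J)/IJ=(x^21)/(x^36)
dim=36-21=min(15,21)=15


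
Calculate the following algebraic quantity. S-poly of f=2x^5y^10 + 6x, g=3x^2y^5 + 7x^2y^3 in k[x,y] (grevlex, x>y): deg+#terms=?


LT(f)=2x^5y^10, LT(g)=3x^2y^5
lcm(LM)=x^5y^10
S(f,g) (scaled by 6 to clear denominators) = 3*f - 2x^3y^5*g = -14x^5y^8 + 18x
2 terms, deg 13.
13+2=15


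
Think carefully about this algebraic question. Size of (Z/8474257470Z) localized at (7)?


7-primary part: 8474257470=7^10*30
Size=7^10=282475249


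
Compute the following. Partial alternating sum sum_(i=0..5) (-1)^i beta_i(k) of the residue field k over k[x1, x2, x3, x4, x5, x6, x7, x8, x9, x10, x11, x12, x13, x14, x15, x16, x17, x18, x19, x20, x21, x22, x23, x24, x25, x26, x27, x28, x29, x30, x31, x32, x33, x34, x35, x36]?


Koszul resolution: beta_i(k)=C(n,i), n=36
sum_(i=0..p) (-1)^i C(n,i) = (-1)^p C(n-1,p)
(-1)^5*C(35,5) = (-1)^5*324632 = -324632


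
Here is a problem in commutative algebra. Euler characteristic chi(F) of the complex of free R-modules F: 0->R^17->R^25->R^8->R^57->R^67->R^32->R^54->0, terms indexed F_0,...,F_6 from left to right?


chi = sum (-1)^i * rank:
(-1)^0*17=17
(-1)^1*25=-25
(-1)^2*8=8
(-1)^3*57=-57
(-1)^4*67=67
(-1)^5*32=-32
(-1)^6*54=54
chi=32
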